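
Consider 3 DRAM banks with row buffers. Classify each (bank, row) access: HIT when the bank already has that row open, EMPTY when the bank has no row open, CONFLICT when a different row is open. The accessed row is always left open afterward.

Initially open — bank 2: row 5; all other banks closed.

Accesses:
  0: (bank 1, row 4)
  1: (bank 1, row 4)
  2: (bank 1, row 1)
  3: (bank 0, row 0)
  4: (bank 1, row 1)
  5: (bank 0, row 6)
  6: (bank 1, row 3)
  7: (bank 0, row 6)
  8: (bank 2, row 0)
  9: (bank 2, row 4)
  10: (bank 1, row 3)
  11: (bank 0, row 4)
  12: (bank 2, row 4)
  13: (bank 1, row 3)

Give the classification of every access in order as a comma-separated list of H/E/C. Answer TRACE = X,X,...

0: bank 1 row 4 — prev None → EMPTY
1: bank 1 row 4 — prev 4 → HIT
2: bank 1 row 1 — prev 4 → CONFLICT
3: bank 0 row 0 — prev None → EMPTY
4: bank 1 row 1 — prev 1 → HIT
5: bank 0 row 6 — prev 0 → CONFLICT
6: bank 1 row 3 — prev 1 → CONFLICT
7: bank 0 row 6 — prev 6 → HIT
8: bank 2 row 0 — prev 5 → CONFLICT
9: bank 2 row 4 — prev 0 → CONFLICT
10: bank 1 row 3 — prev 3 → HIT
11: bank 0 row 4 — prev 6 → CONFLICT
12: bank 2 row 4 — prev 4 → HIT
13: bank 1 row 3 — prev 3 → HIT

TRACE = E,H,C,E,H,C,C,H,C,C,H,C,H,H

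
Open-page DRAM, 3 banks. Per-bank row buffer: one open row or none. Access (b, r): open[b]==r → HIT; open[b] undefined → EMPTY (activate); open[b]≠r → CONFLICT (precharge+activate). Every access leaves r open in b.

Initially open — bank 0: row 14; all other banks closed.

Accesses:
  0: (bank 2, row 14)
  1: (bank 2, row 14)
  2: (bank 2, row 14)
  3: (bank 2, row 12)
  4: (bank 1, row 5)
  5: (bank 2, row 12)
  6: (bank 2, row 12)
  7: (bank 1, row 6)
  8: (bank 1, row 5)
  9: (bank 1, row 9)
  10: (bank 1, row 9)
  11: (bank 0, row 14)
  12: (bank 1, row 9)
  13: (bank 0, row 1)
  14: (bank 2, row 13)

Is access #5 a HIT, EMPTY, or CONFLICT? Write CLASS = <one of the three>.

CLASS = HIT

step 0: bank2 None->14 [EMPTY]
step 1: bank2 14->14 [HIT]
step 2: bank2 14->14 [HIT]
step 3: bank2 14->12 [CONFLICT]
step 4: bank1 None->5 [EMPTY]
step 5: bank2 12->12 [HIT]
step 6: bank2 12->12 [HIT]
step 7: bank1 5->6 [CONFLICT]
step 8: bank1 6->5 [CONFLICT]
step 9: bank1 5->9 [CONFLICT]
step 10: bank1 9->9 [HIT]
step 11: bank0 14->14 [HIT]
step 12: bank1 9->9 [HIT]
step 13: bank0 14->1 [CONFLICT]
step 14: bank2 12->13 [CONFLICT]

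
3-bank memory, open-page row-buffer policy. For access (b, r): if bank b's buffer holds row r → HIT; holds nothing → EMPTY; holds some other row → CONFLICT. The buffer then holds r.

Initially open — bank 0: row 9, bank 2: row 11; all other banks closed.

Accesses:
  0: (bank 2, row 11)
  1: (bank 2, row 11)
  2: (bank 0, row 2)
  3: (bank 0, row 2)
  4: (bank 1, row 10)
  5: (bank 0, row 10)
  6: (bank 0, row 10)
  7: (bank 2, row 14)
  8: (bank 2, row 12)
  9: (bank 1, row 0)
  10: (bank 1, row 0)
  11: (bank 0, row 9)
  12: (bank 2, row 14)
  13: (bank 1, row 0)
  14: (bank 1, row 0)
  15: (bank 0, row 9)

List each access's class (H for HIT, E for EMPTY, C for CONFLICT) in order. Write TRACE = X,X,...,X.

step 0: bank2 11->11 [HIT]
step 1: bank2 11->11 [HIT]
step 2: bank0 9->2 [CONFLICT]
step 3: bank0 2->2 [HIT]
step 4: bank1 None->10 [EMPTY]
step 5: bank0 2->10 [CONFLICT]
step 6: bank0 10->10 [HIT]
step 7: bank2 11->14 [CONFLICT]
step 8: bank2 14->12 [CONFLICT]
step 9: bank1 10->0 [CONFLICT]
step 10: bank1 0->0 [HIT]
step 11: bank0 10->9 [CONFLICT]
step 12: bank2 12->14 [CONFLICT]
step 13: bank1 0->0 [HIT]
step 14: bank1 0->0 [HIT]
step 15: bank0 9->9 [HIT]

TRACE = H,H,C,H,E,C,H,C,C,C,H,C,C,H,H,H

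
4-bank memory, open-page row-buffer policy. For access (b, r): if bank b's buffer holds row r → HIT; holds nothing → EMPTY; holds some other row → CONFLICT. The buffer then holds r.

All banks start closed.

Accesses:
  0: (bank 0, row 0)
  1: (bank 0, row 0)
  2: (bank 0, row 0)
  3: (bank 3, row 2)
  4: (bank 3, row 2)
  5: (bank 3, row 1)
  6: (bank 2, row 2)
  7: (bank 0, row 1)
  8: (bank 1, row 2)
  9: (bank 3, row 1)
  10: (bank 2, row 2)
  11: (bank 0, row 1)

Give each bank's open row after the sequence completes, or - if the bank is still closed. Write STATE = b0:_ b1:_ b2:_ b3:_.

0: bank 0 row 0 — prev None → EMPTY
1: bank 0 row 0 — prev 0 → HIT
2: bank 0 row 0 — prev 0 → HIT
3: bank 3 row 2 — prev None → EMPTY
4: bank 3 row 2 — prev 2 → HIT
5: bank 3 row 1 — prev 2 → CONFLICT
6: bank 2 row 2 — prev None → EMPTY
7: bank 0 row 1 — prev 0 → CONFLICT
8: bank 1 row 2 — prev None → EMPTY
9: bank 3 row 1 — prev 1 → HIT
10: bank 2 row 2 — prev 2 → HIT
11: bank 0 row 1 — prev 1 → HIT

STATE = b0:1 b1:2 b2:2 b3:1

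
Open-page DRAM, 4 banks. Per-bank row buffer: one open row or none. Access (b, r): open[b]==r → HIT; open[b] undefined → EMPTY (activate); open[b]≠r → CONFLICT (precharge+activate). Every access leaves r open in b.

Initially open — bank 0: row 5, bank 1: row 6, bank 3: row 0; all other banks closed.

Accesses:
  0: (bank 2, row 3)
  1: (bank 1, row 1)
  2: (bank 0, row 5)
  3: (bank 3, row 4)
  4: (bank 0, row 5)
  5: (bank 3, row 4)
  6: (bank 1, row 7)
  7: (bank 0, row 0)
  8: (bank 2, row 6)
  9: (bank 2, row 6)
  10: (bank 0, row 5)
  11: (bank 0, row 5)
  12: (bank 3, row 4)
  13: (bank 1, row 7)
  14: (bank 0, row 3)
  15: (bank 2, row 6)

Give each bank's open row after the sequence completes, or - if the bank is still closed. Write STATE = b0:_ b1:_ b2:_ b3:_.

0: bank 2 row 3 — prev None → EMPTY
1: bank 1 row 1 — prev 6 → CONFLICT
2: bank 0 row 5 — prev 5 → HIT
3: bank 3 row 4 — prev 0 → CONFLICT
4: bank 0 row 5 — prev 5 → HIT
5: bank 3 row 4 — prev 4 → HIT
6: bank 1 row 7 — prev 1 → CONFLICT
7: bank 0 row 0 — prev 5 → CONFLICT
8: bank 2 row 6 — prev 3 → CONFLICT
9: bank 2 row 6 — prev 6 → HIT
10: bank 0 row 5 — prev 0 → CONFLICT
11: bank 0 row 5 — prev 5 → HIT
12: bank 3 row 4 — prev 4 → HIT
13: bank 1 row 7 — prev 7 → HIT
14: bank 0 row 3 — prev 5 → CONFLICT
15: bank 2 row 6 — prev 6 → HIT

STATE = b0:3 b1:7 b2:6 b3:4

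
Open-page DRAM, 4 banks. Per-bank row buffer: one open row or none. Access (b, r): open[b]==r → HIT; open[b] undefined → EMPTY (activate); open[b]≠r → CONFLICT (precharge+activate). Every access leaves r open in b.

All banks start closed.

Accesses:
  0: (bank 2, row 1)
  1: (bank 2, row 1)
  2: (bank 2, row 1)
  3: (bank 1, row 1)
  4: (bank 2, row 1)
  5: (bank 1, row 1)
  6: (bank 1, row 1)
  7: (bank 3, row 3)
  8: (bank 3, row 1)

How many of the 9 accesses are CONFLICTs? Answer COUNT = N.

  [0] b2 r1: no row ⇒ E
  [1] b2 r1: had r1 ⇒ H
  [2] b2 r1: had r1 ⇒ H
  [3] b1 r1: no row ⇒ E
  [4] b2 r1: had r1 ⇒ H
  [5] b1 r1: had r1 ⇒ H
  [6] b1 r1: had r1 ⇒ H
  [7] b3 r3: no row ⇒ E
  [8] b3 r1: had r3 ⇒ C

COUNT = 1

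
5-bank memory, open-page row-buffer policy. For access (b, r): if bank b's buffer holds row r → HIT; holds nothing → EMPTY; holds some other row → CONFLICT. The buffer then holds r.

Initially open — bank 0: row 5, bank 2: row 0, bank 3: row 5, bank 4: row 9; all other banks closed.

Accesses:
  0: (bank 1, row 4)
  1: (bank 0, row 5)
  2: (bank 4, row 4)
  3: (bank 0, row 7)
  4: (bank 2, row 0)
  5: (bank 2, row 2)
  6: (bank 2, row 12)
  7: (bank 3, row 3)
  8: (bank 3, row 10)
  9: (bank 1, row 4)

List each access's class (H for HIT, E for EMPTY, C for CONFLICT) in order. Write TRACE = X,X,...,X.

0: bank 1 row 4 — prev None → EMPTY
1: bank 0 row 5 — prev 5 → HIT
2: bank 4 row 4 — prev 9 → CONFLICT
3: bank 0 row 7 — prev 5 → CONFLICT
4: bank 2 row 0 — prev 0 → HIT
5: bank 2 row 2 — prev 0 → CONFLICT
6: bank 2 row 12 — prev 2 → CONFLICT
7: bank 3 row 3 — prev 5 → CONFLICT
8: bank 3 row 10 — prev 3 → CONFLICT
9: bank 1 row 4 — prev 4 → HIT

TRACE = E,H,C,C,H,C,C,C,C,H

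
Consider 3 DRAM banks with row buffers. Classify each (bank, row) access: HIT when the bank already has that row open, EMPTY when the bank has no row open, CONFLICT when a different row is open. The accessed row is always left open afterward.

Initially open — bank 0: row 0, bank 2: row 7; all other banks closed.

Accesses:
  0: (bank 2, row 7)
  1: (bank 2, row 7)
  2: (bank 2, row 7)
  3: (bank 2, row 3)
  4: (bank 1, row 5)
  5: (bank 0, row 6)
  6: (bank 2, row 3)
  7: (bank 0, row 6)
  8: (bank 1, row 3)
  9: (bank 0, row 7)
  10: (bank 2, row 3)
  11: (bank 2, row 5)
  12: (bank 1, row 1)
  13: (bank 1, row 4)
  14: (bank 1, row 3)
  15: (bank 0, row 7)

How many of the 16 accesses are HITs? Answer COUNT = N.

0: bank 2 row 7 — prev 7 → HIT
1: bank 2 row 7 — prev 7 → HIT
2: bank 2 row 7 — prev 7 → HIT
3: bank 2 row 3 — prev 7 → CONFLICT
4: bank 1 row 5 — prev None → EMPTY
5: bank 0 row 6 — prev 0 → CONFLICT
6: bank 2 row 3 — prev 3 → HIT
7: bank 0 row 6 — prev 6 → HIT
8: bank 1 row 3 — prev 5 → CONFLICT
9: bank 0 row 7 — prev 6 → CONFLICT
10: bank 2 row 3 — prev 3 → HIT
11: bank 2 row 5 — prev 3 → CONFLICT
12: bank 1 row 1 — prev 3 → CONFLICT
13: bank 1 row 4 — prev 1 → CONFLICT
14: bank 1 row 3 — prev 4 → CONFLICT
15: bank 0 row 7 — prev 7 → HIT

COUNT = 7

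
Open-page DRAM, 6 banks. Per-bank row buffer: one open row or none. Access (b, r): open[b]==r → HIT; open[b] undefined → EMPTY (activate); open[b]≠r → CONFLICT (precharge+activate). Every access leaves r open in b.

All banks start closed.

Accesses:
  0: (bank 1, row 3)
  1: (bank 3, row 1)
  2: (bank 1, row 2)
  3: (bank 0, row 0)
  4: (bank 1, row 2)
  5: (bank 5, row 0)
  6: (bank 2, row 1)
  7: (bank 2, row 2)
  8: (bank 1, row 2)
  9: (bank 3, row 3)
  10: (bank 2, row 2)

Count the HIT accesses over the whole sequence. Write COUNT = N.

COUNT = 3

0: bank 1 row 3 — prev None → EMPTY
1: bank 3 row 1 — prev None → EMPTY
2: bank 1 row 2 — prev 3 → CONFLICT
3: bank 0 row 0 — prev None → EMPTY
4: bank 1 row 2 — prev 2 → HIT
5: bank 5 row 0 — prev None → EMPTY
6: bank 2 row 1 — prev None → EMPTY
7: bank 2 row 2 — prev 1 → CONFLICT
8: bank 1 row 2 — prev 2 → HIT
9: bank 3 row 3 — prev 1 → CONFLICT
10: bank 2 row 2 — prev 2 → HIT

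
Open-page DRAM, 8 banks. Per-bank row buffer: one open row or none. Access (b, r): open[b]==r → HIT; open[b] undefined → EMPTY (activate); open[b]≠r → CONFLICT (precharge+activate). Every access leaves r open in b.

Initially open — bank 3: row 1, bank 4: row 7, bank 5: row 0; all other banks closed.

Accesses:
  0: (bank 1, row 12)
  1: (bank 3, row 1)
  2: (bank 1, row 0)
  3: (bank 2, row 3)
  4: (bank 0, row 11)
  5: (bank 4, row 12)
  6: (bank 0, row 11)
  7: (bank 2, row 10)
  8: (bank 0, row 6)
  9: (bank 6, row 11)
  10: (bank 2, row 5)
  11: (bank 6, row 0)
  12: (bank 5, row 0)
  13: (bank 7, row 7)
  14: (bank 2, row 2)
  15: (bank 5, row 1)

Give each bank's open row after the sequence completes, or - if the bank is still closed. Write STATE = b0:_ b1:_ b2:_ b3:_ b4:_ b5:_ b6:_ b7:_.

STATE = b0:6 b1:0 b2:2 b3:1 b4:12 b5:1 b6:0 b7:7

step 0: bank1 None->12 [EMPTY]
step 1: bank3 1->1 [HIT]
step 2: bank1 12->0 [CONFLICT]
step 3: bank2 None->3 [EMPTY]
step 4: bank0 None->11 [EMPTY]
step 5: bank4 7->12 [CONFLICT]
step 6: bank0 11->11 [HIT]
step 7: bank2 3->10 [CONFLICT]
step 8: bank0 11->6 [CONFLICT]
step 9: bank6 None->11 [EMPTY]
step 10: bank2 10->5 [CONFLICT]
step 11: bank6 11->0 [CONFLICT]
step 12: bank5 0->0 [HIT]
step 13: bank7 None->7 [EMPTY]
step 14: bank2 5->2 [CONFLICT]
step 15: bank5 0->1 [CONFLICT]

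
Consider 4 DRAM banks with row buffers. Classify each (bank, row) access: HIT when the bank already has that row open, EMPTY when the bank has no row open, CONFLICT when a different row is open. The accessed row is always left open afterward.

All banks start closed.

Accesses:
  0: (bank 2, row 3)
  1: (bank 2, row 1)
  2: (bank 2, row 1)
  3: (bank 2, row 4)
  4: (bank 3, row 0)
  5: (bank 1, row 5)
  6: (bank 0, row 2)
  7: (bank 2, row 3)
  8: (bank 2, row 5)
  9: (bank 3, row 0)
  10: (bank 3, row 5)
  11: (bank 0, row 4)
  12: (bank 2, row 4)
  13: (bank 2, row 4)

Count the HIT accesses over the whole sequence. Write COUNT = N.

0: bank 2 row 3 — prev None → EMPTY
1: bank 2 row 1 — prev 3 → CONFLICT
2: bank 2 row 1 — prev 1 → HIT
3: bank 2 row 4 — prev 1 → CONFLICT
4: bank 3 row 0 — prev None → EMPTY
5: bank 1 row 5 — prev None → EMPTY
6: bank 0 row 2 — prev None → EMPTY
7: bank 2 row 3 — prev 4 → CONFLICT
8: bank 2 row 5 — prev 3 → CONFLICT
9: bank 3 row 0 — prev 0 → HIT
10: bank 3 row 5 — prev 0 → CONFLICT
11: bank 0 row 4 — prev 2 → CONFLICT
12: bank 2 row 4 — prev 5 → CONFLICT
13: bank 2 row 4 — prev 4 → HIT

COUNT = 3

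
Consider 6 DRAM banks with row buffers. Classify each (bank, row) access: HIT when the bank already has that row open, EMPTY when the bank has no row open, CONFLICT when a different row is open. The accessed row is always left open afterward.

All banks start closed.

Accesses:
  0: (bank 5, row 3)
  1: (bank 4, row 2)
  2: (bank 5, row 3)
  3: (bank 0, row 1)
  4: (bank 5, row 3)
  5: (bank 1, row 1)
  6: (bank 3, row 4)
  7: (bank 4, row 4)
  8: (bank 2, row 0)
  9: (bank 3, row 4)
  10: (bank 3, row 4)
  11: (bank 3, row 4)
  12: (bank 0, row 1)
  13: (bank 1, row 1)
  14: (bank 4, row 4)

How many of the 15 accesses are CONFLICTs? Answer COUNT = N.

COUNT = 1

0: bank 5 row 3 — prev None → EMPTY
1: bank 4 row 2 — prev None → EMPTY
2: bank 5 row 3 — prev 3 → HIT
3: bank 0 row 1 — prev None → EMPTY
4: bank 5 row 3 — prev 3 → HIT
5: bank 1 row 1 — prev None → EMPTY
6: bank 3 row 4 — prev None → EMPTY
7: bank 4 row 4 — prev 2 → CONFLICT
8: bank 2 row 0 — prev None → EMPTY
9: bank 3 row 4 — prev 4 → HIT
10: bank 3 row 4 — prev 4 → HIT
11: bank 3 row 4 — prev 4 → HIT
12: bank 0 row 1 — prev 1 → HIT
13: bank 1 row 1 — prev 1 → HIT
14: bank 4 row 4 — prev 4 → HIT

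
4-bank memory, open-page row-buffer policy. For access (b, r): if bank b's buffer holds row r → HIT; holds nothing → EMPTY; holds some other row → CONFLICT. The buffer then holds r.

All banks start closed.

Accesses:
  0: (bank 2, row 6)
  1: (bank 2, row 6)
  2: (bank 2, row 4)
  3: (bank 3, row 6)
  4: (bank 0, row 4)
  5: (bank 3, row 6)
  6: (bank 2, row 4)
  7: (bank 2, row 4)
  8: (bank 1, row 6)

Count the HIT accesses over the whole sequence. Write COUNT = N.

COUNT = 4

#0 (2,6) E
#1 (2,6) H  (was 6)
#2 (2,4) C  (was 6)
#3 (3,6) E
#4 (0,4) E
#5 (3,6) H  (was 6)
#6 (2,4) H  (was 4)
#7 (2,4) H  (was 4)
#8 (1,6) E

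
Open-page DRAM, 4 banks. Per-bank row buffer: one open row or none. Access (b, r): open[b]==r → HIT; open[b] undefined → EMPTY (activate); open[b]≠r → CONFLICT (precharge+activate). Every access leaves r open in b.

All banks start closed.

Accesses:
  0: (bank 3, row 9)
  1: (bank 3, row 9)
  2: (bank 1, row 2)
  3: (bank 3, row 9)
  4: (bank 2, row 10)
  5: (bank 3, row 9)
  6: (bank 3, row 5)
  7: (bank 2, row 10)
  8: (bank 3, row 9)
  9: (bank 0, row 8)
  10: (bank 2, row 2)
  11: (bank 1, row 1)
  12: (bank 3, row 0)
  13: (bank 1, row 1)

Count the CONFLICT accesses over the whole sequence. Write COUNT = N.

  [0] b3 r9: no row ⇒ E
  [1] b3 r9: had r9 ⇒ H
  [2] b1 r2: no row ⇒ E
  [3] b3 r9: had r9 ⇒ H
  [4] b2 r10: no row ⇒ E
  [5] b3 r9: had r9 ⇒ H
  [6] b3 r5: had r9 ⇒ C
  [7] b2 r10: had r10 ⇒ H
  [8] b3 r9: had r5 ⇒ C
  [9] b0 r8: no row ⇒ E
  [10] b2 r2: had r10 ⇒ C
  [11] b1 r1: had r2 ⇒ C
  [12] b3 r0: had r9 ⇒ C
  [13] b1 r1: had r1 ⇒ H

COUNT = 5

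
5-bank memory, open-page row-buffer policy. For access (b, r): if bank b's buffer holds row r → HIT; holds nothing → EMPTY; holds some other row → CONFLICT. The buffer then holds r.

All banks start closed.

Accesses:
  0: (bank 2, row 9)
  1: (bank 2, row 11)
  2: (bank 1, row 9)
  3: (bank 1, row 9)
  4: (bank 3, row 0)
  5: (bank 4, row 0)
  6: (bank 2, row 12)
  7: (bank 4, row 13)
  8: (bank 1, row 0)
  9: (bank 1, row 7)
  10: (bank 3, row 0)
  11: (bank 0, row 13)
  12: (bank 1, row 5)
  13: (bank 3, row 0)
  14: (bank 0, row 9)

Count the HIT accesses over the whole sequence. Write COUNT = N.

COUNT = 3

  [0] b2 r9: no row ⇒ E
  [1] b2 r11: had r9 ⇒ C
  [2] b1 r9: no row ⇒ E
  [3] b1 r9: had r9 ⇒ H
  [4] b3 r0: no row ⇒ E
  [5] b4 r0: no row ⇒ E
  [6] b2 r12: had r11 ⇒ C
  [7] b4 r13: had r0 ⇒ C
  [8] b1 r0: had r9 ⇒ C
  [9] b1 r7: had r0 ⇒ C
  [10] b3 r0: had r0 ⇒ H
  [11] b0 r13: no row ⇒ E
  [12] b1 r5: had r7 ⇒ C
  [13] b3 r0: had r0 ⇒ H
  [14] b0 r9: had r13 ⇒ C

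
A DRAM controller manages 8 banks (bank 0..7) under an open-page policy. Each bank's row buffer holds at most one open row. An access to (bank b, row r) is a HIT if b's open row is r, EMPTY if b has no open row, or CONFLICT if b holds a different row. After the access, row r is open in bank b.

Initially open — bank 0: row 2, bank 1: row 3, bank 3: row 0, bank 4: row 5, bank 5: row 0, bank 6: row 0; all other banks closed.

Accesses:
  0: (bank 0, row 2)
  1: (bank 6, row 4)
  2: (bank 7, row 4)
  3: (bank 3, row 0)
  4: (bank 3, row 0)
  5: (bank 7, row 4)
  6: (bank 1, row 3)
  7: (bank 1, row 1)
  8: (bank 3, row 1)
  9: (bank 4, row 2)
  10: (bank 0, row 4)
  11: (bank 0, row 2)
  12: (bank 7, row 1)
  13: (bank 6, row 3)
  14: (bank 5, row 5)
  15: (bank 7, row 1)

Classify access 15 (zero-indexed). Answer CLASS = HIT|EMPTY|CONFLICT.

#0 (0,2) H  (was 2)
#1 (6,4) C  (was 0)
#2 (7,4) E
#3 (3,0) H  (was 0)
#4 (3,0) H  (was 0)
#5 (7,4) H  (was 4)
#6 (1,3) H  (was 3)
#7 (1,1) C  (was 3)
#8 (3,1) C  (was 0)
#9 (4,2) C  (was 5)
#10 (0,4) C  (was 2)
#11 (0,2) C  (was 4)
#12 (7,1) C  (was 4)
#13 (6,3) C  (was 4)
#14 (5,5) C  (was 0)
#15 (7,1) H  (was 1)

CLASS = HIT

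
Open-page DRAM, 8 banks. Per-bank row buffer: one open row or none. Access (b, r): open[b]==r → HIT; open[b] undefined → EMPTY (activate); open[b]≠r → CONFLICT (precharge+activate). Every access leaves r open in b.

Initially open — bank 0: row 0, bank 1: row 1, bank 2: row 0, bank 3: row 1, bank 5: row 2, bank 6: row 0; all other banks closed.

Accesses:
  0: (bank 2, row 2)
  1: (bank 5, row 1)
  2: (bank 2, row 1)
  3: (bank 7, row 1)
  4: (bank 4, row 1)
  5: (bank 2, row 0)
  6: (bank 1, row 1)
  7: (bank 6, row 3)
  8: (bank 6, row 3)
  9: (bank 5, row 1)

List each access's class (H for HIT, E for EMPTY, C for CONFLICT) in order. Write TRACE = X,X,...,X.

step 0: bank2 0->2 [CONFLICT]
step 1: bank5 2->1 [CONFLICT]
step 2: bank2 2->1 [CONFLICT]
step 3: bank7 None->1 [EMPTY]
step 4: bank4 None->1 [EMPTY]
step 5: bank2 1->0 [CONFLICT]
step 6: bank1 1->1 [HIT]
step 7: bank6 0->3 [CONFLICT]
step 8: bank6 3->3 [HIT]
step 9: bank5 1->1 [HIT]

TRACE = C,C,C,E,E,C,H,C,H,H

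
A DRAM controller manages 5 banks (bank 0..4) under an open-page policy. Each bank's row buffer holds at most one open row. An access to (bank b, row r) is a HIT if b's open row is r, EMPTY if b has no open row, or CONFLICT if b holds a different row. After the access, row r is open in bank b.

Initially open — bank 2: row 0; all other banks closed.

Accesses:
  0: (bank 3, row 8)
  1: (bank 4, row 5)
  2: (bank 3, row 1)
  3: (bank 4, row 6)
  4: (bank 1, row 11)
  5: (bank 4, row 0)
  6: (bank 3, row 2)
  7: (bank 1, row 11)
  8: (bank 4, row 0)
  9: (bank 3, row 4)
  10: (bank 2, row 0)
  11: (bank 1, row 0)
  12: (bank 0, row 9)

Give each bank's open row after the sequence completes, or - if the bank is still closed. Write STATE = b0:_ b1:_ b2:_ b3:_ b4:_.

#0 (3,8) E
#1 (4,5) E
#2 (3,1) C  (was 8)
#3 (4,6) C  (was 5)
#4 (1,11) E
#5 (4,0) C  (was 6)
#6 (3,2) C  (was 1)
#7 (1,11) H  (was 11)
#8 (4,0) H  (was 0)
#9 (3,4) C  (was 2)
#10 (2,0) H  (was 0)
#11 (1,0) C  (was 11)
#12 (0,9) E

STATE = b0:9 b1:0 b2:0 b3:4 b4:0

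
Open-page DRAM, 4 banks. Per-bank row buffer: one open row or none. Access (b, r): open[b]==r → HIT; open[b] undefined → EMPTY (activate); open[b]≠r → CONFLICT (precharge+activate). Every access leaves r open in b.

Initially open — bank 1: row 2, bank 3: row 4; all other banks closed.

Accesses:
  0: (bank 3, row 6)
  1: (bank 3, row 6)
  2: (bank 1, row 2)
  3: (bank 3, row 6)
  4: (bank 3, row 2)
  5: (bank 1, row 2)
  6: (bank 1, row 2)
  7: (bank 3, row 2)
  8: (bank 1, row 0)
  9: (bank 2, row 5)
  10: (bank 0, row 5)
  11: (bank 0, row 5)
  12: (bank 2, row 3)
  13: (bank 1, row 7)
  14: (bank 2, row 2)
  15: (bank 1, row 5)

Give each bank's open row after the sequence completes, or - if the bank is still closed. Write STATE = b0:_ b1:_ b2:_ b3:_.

STATE = b0:5 b1:5 b2:2 b3:2

#0 (3,6) C  (was 4)
#1 (3,6) H  (was 6)
#2 (1,2) H  (was 2)
#3 (3,6) H  (was 6)
#4 (3,2) C  (was 6)
#5 (1,2) H  (was 2)
#6 (1,2) H  (was 2)
#7 (3,2) H  (was 2)
#8 (1,0) C  (was 2)
#9 (2,5) E
#10 (0,5) E
#11 (0,5) H  (was 5)
#12 (2,3) C  (was 5)
#13 (1,7) C  (was 0)
#14 (2,2) C  (was 3)
#15 (1,5) C  (was 7)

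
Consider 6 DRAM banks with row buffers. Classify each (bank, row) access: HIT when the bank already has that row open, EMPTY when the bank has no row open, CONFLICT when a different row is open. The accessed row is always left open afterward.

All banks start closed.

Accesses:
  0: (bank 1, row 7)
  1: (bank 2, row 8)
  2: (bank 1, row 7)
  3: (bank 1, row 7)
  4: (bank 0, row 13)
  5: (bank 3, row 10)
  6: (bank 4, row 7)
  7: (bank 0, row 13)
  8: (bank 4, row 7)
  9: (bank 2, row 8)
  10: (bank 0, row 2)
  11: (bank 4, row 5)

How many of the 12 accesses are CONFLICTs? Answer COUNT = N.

  [0] b1 r7: no row ⇒ E
  [1] b2 r8: no row ⇒ E
  [2] b1 r7: had r7 ⇒ H
  [3] b1 r7: had r7 ⇒ H
  [4] b0 r13: no row ⇒ E
  [5] b3 r10: no row ⇒ E
  [6] b4 r7: no row ⇒ E
  [7] b0 r13: had r13 ⇒ H
  [8] b4 r7: had r7 ⇒ H
  [9] b2 r8: had r8 ⇒ H
  [10] b0 r2: had r13 ⇒ C
  [11] b4 r5: had r7 ⇒ C

COUNT = 2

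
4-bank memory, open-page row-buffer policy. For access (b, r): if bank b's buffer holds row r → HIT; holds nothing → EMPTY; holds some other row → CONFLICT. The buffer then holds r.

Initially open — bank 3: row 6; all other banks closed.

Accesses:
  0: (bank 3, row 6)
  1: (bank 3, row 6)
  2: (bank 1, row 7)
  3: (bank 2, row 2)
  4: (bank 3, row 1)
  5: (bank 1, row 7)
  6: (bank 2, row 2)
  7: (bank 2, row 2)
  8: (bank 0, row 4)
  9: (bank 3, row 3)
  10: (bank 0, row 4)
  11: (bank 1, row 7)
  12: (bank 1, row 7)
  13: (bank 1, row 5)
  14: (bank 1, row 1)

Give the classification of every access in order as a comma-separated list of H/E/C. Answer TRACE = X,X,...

#0 (3,6) H  (was 6)
#1 (3,6) H  (was 6)
#2 (1,7) E
#3 (2,2) E
#4 (3,1) C  (was 6)
#5 (1,7) H  (was 7)
#6 (2,2) H  (was 2)
#7 (2,2) H  (was 2)
#8 (0,4) E
#9 (3,3) C  (was 1)
#10 (0,4) H  (was 4)
#11 (1,7) H  (was 7)
#12 (1,7) H  (was 7)
#13 (1,5) C  (was 7)
#14 (1,1) C  (was 5)

TRACE = H,H,E,E,C,H,H,H,E,C,H,H,H,C,C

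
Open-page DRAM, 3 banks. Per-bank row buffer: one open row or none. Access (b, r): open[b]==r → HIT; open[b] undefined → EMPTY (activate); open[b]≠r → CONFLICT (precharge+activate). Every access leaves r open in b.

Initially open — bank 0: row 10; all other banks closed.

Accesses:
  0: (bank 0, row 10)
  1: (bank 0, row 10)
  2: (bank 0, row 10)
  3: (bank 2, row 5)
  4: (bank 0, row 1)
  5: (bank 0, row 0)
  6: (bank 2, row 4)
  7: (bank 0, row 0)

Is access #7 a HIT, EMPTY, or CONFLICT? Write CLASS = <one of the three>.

#0 (0,10) H  (was 10)
#1 (0,10) H  (was 10)
#2 (0,10) H  (was 10)
#3 (2,5) E
#4 (0,1) C  (was 10)
#5 (0,0) C  (was 1)
#6 (2,4) C  (was 5)
#7 (0,0) H  (was 0)

CLASS = HIT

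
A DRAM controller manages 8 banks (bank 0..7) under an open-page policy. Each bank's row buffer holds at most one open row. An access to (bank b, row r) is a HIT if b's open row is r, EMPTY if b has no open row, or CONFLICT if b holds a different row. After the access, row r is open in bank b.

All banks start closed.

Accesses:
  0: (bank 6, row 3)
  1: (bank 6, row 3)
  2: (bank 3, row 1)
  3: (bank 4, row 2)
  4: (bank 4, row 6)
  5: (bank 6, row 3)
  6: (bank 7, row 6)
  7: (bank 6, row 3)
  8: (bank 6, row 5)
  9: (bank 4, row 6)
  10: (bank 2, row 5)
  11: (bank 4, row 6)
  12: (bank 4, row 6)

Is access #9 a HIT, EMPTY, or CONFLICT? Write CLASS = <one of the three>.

#0 (6,3) E
#1 (6,3) H  (was 3)
#2 (3,1) E
#3 (4,2) E
#4 (4,6) C  (was 2)
#5 (6,3) H  (was 3)
#6 (7,6) E
#7 (6,3) H  (was 3)
#8 (6,5) C  (was 3)
#9 (4,6) H  (was 6)
#10 (2,5) E
#11 (4,6) H  (was 6)
#12 (4,6) H  (was 6)

CLASS = HIT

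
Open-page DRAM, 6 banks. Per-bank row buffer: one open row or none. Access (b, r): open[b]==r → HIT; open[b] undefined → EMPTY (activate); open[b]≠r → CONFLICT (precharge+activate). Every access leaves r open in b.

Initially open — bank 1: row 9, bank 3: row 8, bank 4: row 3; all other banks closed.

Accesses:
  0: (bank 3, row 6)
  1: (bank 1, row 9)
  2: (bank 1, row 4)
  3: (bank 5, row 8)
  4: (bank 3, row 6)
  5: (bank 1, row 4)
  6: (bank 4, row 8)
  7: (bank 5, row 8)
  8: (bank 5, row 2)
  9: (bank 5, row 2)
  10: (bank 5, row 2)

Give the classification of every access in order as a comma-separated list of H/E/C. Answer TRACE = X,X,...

#0 (3,6) C  (was 8)
#1 (1,9) H  (was 9)
#2 (1,4) C  (was 9)
#3 (5,8) E
#4 (3,6) H  (was 6)
#5 (1,4) H  (was 4)
#6 (4,8) C  (was 3)
#7 (5,8) H  (was 8)
#8 (5,2) C  (was 8)
#9 (5,2) H  (was 2)
#10 (5,2) H  (was 2)

TRACE = C,H,C,E,H,H,C,H,C,H,H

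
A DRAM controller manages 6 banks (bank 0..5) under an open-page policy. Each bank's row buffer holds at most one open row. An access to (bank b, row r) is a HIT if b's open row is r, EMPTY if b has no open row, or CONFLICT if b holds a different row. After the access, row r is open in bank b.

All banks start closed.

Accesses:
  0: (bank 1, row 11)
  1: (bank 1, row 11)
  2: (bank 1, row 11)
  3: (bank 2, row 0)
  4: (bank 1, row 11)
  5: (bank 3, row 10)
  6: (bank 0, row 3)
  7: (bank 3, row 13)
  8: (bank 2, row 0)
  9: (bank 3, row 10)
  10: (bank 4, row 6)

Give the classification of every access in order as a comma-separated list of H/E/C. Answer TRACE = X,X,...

TRACE = E,H,H,E,H,E,E,C,H,C,E

step 0: bank1 None->11 [EMPTY]
step 1: bank1 11->11 [HIT]
step 2: bank1 11->11 [HIT]
step 3: bank2 None->0 [EMPTY]
step 4: bank1 11->11 [HIT]
step 5: bank3 None->10 [EMPTY]
step 6: bank0 None->3 [EMPTY]
step 7: bank3 10->13 [CONFLICT]
step 8: bank2 0->0 [HIT]
step 9: bank3 13->10 [CONFLICT]
step 10: bank4 None->6 [EMPTY]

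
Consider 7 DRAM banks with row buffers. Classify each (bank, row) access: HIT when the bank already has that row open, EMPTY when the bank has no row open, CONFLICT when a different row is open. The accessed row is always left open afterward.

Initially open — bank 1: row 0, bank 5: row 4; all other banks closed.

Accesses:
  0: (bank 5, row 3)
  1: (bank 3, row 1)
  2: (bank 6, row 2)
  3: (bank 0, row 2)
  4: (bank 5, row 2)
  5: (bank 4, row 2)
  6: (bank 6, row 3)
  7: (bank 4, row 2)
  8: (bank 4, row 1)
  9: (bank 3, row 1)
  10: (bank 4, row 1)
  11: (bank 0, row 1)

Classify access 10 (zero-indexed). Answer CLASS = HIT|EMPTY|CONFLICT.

step 0: bank5 4->3 [CONFLICT]
step 1: bank3 None->1 [EMPTY]
step 2: bank6 None->2 [EMPTY]
step 3: bank0 None->2 [EMPTY]
step 4: bank5 3->2 [CONFLICT]
step 5: bank4 None->2 [EMPTY]
step 6: bank6 2->3 [CONFLICT]
step 7: bank4 2->2 [HIT]
step 8: bank4 2->1 [CONFLICT]
step 9: bank3 1->1 [HIT]
step 10: bank4 1->1 [HIT]
step 11: bank0 2->1 [CONFLICT]

CLASS = HIT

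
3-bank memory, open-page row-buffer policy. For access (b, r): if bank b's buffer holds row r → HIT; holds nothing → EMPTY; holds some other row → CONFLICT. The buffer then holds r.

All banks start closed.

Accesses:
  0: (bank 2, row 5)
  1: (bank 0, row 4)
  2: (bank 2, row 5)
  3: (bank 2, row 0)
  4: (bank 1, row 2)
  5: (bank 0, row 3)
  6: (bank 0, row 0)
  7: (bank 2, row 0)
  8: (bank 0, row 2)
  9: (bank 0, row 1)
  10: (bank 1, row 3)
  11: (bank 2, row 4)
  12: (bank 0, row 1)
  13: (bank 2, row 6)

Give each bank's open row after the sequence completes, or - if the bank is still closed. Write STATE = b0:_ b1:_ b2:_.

STATE = b0:1 b1:3 b2:6

  [0] b2 r5: no row ⇒ E
  [1] b0 r4: no row ⇒ E
  [2] b2 r5: had r5 ⇒ H
  [3] b2 r0: had r5 ⇒ C
  [4] b1 r2: no row ⇒ E
  [5] b0 r3: had r4 ⇒ C
  [6] b0 r0: had r3 ⇒ C
  [7] b2 r0: had r0 ⇒ H
  [8] b0 r2: had r0 ⇒ C
  [9] b0 r1: had r2 ⇒ C
  [10] b1 r3: had r2 ⇒ C
  [11] b2 r4: had r0 ⇒ C
  [12] b0 r1: had r1 ⇒ H
  [13] b2 r6: had r4 ⇒ C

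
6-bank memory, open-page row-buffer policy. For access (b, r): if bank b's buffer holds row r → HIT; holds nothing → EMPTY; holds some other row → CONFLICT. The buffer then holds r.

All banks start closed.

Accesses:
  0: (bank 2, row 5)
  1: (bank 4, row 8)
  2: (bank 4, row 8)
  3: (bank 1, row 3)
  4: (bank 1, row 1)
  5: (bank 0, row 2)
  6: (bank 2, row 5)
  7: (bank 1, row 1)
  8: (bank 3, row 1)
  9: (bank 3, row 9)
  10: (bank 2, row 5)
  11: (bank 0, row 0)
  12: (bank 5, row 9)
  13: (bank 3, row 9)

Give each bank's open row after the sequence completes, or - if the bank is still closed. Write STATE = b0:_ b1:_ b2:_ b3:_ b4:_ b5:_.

0: bank 2 row 5 — prev None → EMPTY
1: bank 4 row 8 — prev None → EMPTY
2: bank 4 row 8 — prev 8 → HIT
3: bank 1 row 3 — prev None → EMPTY
4: bank 1 row 1 — prev 3 → CONFLICT
5: bank 0 row 2 — prev None → EMPTY
6: bank 2 row 5 — prev 5 → HIT
7: bank 1 row 1 — prev 1 → HIT
8: bank 3 row 1 — prev None → EMPTY
9: bank 3 row 9 — prev 1 → CONFLICT
10: bank 2 row 5 — prev 5 → HIT
11: bank 0 row 0 — prev 2 → CONFLICT
12: bank 5 row 9 — prev None → EMPTY
13: bank 3 row 9 — prev 9 → HIT

STATE = b0:0 b1:1 b2:5 b3:9 b4:8 b5:9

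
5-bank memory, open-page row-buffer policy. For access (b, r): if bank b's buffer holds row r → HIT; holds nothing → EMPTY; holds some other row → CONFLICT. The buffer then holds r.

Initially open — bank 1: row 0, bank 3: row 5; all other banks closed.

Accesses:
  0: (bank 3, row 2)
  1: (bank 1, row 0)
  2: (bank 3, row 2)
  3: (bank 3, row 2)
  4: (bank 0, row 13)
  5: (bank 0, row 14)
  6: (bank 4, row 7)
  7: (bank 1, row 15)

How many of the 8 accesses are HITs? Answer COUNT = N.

0: bank 3 row 2 — prev 5 → CONFLICT
1: bank 1 row 0 — prev 0 → HIT
2: bank 3 row 2 — prev 2 → HIT
3: bank 3 row 2 — prev 2 → HIT
4: bank 0 row 13 — prev None → EMPTY
5: bank 0 row 14 — prev 13 → CONFLICT
6: bank 4 row 7 — prev None → EMPTY
7: bank 1 row 15 — prev 0 → CONFLICT

COUNT = 3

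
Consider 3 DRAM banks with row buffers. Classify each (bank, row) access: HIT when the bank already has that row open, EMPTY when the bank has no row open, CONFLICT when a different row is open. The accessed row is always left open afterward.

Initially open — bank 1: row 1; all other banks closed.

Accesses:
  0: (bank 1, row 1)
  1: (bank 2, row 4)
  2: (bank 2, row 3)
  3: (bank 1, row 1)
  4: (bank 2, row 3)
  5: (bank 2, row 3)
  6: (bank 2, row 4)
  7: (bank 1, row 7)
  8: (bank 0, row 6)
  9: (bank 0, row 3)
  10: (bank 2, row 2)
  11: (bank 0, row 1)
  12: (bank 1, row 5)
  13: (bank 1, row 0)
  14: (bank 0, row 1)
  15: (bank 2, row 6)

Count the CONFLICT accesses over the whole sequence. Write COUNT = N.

COUNT = 9

step 0: bank1 1->1 [HIT]
step 1: bank2 None->4 [EMPTY]
step 2: bank2 4->3 [CONFLICT]
step 3: bank1 1->1 [HIT]
step 4: bank2 3->3 [HIT]
step 5: bank2 3->3 [HIT]
step 6: bank2 3->4 [CONFLICT]
step 7: bank1 1->7 [CONFLICT]
step 8: bank0 None->6 [EMPTY]
step 9: bank0 6->3 [CONFLICT]
step 10: bank2 4->2 [CONFLICT]
step 11: bank0 3->1 [CONFLICT]
step 12: bank1 7->5 [CONFLICT]
step 13: bank1 5->0 [CONFLICT]
step 14: bank0 1->1 [HIT]
step 15: bank2 2->6 [CONFLICT]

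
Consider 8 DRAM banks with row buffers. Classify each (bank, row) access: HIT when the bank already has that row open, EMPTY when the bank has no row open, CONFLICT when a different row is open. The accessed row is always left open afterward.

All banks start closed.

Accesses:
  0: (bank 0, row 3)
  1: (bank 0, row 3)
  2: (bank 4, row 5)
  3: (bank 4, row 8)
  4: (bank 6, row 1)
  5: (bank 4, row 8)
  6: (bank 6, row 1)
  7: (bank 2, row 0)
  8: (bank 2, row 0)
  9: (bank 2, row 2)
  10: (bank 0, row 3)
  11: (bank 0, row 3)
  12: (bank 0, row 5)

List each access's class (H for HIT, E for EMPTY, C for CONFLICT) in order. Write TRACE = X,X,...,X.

TRACE = E,H,E,C,E,H,H,E,H,C,H,H,C

step 0: bank0 None->3 [EMPTY]
step 1: bank0 3->3 [HIT]
step 2: bank4 None->5 [EMPTY]
step 3: bank4 5->8 [CONFLICT]
step 4: bank6 None->1 [EMPTY]
step 5: bank4 8->8 [HIT]
step 6: bank6 1->1 [HIT]
step 7: bank2 None->0 [EMPTY]
step 8: bank2 0->0 [HIT]
step 9: bank2 0->2 [CONFLICT]
step 10: bank0 3->3 [HIT]
step 11: bank0 3->3 [HIT]
step 12: bank0 3->5 [CONFLICT]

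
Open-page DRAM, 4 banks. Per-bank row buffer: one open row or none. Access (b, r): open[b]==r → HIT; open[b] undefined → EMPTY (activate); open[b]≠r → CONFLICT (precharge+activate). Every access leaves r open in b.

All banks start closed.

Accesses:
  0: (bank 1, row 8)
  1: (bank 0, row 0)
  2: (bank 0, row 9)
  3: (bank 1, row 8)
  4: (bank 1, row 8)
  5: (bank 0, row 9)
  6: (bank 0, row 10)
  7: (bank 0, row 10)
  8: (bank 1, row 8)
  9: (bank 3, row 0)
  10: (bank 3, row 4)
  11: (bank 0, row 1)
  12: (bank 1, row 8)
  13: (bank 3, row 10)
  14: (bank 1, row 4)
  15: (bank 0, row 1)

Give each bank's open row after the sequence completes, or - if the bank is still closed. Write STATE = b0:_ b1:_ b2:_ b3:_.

STATE = b0:1 b1:4 b2:- b3:10

step 0: bank1 None->8 [EMPTY]
step 1: bank0 None->0 [EMPTY]
step 2: bank0 0->9 [CONFLICT]
step 3: bank1 8->8 [HIT]
step 4: bank1 8->8 [HIT]
step 5: bank0 9->9 [HIT]
step 6: bank0 9->10 [CONFLICT]
step 7: bank0 10->10 [HIT]
step 8: bank1 8->8 [HIT]
step 9: bank3 None->0 [EMPTY]
step 10: bank3 0->4 [CONFLICT]
step 11: bank0 10->1 [CONFLICT]
step 12: bank1 8->8 [HIT]
step 13: bank3 4->10 [CONFLICT]
step 14: bank1 8->4 [CONFLICT]
step 15: bank0 1->1 [HIT]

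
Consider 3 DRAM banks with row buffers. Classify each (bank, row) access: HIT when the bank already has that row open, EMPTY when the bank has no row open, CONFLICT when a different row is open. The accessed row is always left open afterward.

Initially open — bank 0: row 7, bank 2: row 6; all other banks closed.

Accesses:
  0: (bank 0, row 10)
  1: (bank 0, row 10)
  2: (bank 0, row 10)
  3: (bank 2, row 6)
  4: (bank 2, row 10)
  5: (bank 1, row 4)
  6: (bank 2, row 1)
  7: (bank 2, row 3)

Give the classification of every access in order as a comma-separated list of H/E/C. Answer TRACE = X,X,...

step 0: bank0 7->10 [CONFLICT]
step 1: bank0 10->10 [HIT]
step 2: bank0 10->10 [HIT]
step 3: bank2 6->6 [HIT]
step 4: bank2 6->10 [CONFLICT]
step 5: bank1 None->4 [EMPTY]
step 6: bank2 10->1 [CONFLICT]
step 7: bank2 1->3 [CONFLICT]

TRACE = C,H,H,H,C,E,C,C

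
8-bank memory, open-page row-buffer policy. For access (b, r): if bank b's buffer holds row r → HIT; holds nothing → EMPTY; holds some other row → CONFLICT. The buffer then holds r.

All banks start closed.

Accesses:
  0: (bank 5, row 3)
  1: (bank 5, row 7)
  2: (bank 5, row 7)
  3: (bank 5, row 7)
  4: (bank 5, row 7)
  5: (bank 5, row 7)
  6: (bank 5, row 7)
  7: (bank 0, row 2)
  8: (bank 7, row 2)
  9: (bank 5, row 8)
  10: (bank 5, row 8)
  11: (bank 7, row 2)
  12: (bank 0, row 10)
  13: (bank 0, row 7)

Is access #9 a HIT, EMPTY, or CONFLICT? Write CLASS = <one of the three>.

step 0: bank5 None->3 [EMPTY]
step 1: bank5 3->7 [CONFLICT]
step 2: bank5 7->7 [HIT]
step 3: bank5 7->7 [HIT]
step 4: bank5 7->7 [HIT]
step 5: bank5 7->7 [HIT]
step 6: bank5 7->7 [HIT]
step 7: bank0 None->2 [EMPTY]
step 8: bank7 None->2 [EMPTY]
step 9: bank5 7->8 [CONFLICT]
step 10: bank5 8->8 [HIT]
step 11: bank7 2->2 [HIT]
step 12: bank0 2->10 [CONFLICT]
step 13: bank0 10->7 [CONFLICT]

CLASS = CONFLICT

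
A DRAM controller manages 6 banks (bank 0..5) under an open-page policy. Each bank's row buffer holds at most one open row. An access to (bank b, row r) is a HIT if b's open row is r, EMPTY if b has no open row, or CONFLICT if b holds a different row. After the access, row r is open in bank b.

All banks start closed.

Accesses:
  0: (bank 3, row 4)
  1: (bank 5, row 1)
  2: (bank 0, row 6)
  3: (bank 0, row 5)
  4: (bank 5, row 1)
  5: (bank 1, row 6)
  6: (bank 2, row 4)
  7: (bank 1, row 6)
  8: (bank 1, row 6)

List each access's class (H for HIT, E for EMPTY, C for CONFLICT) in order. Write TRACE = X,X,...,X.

TRACE = E,E,E,C,H,E,E,H,H

0: bank 3 row 4 — prev None → EMPTY
1: bank 5 row 1 — prev None → EMPTY
2: bank 0 row 6 — prev None → EMPTY
3: bank 0 row 5 — prev 6 → CONFLICT
4: bank 5 row 1 — prev 1 → HIT
5: bank 1 row 6 — prev None → EMPTY
6: bank 2 row 4 — prev None → EMPTY
7: bank 1 row 6 — prev 6 → HIT
8: bank 1 row 6 — prev 6 → HIT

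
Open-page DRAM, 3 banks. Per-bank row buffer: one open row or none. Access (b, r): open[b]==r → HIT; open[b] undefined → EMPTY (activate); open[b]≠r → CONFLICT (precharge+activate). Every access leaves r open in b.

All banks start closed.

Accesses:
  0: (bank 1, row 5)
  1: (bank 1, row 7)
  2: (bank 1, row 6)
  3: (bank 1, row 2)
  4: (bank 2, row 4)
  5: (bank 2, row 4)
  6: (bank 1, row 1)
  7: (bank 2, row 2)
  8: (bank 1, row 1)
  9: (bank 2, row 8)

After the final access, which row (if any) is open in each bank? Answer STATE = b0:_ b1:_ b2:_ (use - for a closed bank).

  [0] b1 r5: no row ⇒ E
  [1] b1 r7: had r5 ⇒ C
  [2] b1 r6: had r7 ⇒ C
  [3] b1 r2: had r6 ⇒ C
  [4] b2 r4: no row ⇒ E
  [5] b2 r4: had r4 ⇒ H
  [6] b1 r1: had r2 ⇒ C
  [7] b2 r2: had r4 ⇒ C
  [8] b1 r1: had r1 ⇒ H
  [9] b2 r8: had r2 ⇒ C

STATE = b0:- b1:1 b2:8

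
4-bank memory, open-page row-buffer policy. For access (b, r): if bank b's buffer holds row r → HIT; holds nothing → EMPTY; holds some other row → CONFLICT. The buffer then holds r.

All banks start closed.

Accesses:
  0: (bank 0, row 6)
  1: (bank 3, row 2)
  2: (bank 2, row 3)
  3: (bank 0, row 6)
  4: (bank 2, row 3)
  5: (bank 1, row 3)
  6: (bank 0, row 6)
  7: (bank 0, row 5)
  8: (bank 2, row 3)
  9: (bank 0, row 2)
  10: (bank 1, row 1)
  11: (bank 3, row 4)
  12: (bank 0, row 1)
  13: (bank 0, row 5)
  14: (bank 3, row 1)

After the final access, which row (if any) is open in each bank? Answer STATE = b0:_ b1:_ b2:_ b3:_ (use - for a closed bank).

STATE = b0:5 b1:1 b2:3 b3:1

0: bank 0 row 6 — prev None → EMPTY
1: bank 3 row 2 — prev None → EMPTY
2: bank 2 row 3 — prev None → EMPTY
3: bank 0 row 6 — prev 6 → HIT
4: bank 2 row 3 — prev 3 → HIT
5: bank 1 row 3 — prev None → EMPTY
6: bank 0 row 6 — prev 6 → HIT
7: bank 0 row 5 — prev 6 → CONFLICT
8: bank 2 row 3 — prev 3 → HIT
9: bank 0 row 2 — prev 5 → CONFLICT
10: bank 1 row 1 — prev 3 → CONFLICT
11: bank 3 row 4 — prev 2 → CONFLICT
12: bank 0 row 1 — prev 2 → CONFLICT
13: bank 0 row 5 — prev 1 → CONFLICT
14: bank 3 row 1 — prev 4 → CONFLICT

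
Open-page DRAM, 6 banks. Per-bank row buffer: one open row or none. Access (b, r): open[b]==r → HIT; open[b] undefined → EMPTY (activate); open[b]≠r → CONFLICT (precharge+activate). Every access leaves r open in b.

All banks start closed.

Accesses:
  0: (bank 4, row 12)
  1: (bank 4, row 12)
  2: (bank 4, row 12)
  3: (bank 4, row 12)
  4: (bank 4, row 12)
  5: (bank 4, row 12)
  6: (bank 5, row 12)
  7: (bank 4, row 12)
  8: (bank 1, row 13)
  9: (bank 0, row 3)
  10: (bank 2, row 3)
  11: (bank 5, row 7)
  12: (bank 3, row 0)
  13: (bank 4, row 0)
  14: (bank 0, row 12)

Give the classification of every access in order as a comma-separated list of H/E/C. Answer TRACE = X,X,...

TRACE = E,H,H,H,H,H,E,H,E,E,E,C,E,C,C

#0 (4,12) E
#1 (4,12) H  (was 12)
#2 (4,12) H  (was 12)
#3 (4,12) H  (was 12)
#4 (4,12) H  (was 12)
#5 (4,12) H  (was 12)
#6 (5,12) E
#7 (4,12) H  (was 12)
#8 (1,13) E
#9 (0,3) E
#10 (2,3) E
#11 (5,7) C  (was 12)
#12 (3,0) E
#13 (4,0) C  (was 12)
#14 (0,12) C  (was 3)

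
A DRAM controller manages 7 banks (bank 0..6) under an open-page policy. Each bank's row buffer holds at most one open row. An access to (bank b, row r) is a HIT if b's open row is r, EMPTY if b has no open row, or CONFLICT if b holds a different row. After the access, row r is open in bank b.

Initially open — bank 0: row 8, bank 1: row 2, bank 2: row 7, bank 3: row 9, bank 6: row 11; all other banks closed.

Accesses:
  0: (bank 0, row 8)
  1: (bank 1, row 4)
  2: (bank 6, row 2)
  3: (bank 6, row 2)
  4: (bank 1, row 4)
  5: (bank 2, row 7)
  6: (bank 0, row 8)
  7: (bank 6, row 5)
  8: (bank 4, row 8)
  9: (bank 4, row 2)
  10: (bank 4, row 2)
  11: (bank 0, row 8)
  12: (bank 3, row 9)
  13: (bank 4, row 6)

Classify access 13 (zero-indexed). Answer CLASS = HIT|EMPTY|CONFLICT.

CLASS = CONFLICT

0: bank 0 row 8 — prev 8 → HIT
1: bank 1 row 4 — prev 2 → CONFLICT
2: bank 6 row 2 — prev 11 → CONFLICT
3: bank 6 row 2 — prev 2 → HIT
4: bank 1 row 4 — prev 4 → HIT
5: bank 2 row 7 — prev 7 → HIT
6: bank 0 row 8 — prev 8 → HIT
7: bank 6 row 5 — prev 2 → CONFLICT
8: bank 4 row 8 — prev None → EMPTY
9: bank 4 row 2 — prev 8 → CONFLICT
10: bank 4 row 2 — prev 2 → HIT
11: bank 0 row 8 — prev 8 → HIT
12: bank 3 row 9 — prev 9 → HIT
13: bank 4 row 6 — prev 2 → CONFLICT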